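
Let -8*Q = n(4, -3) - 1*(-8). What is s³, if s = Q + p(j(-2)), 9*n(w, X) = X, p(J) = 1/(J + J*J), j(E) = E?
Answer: -1331/13824 ≈ -0.096282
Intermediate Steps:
p(J) = 1/(J + J²)
n(w, X) = X/9
Q = -23/24 (Q = -((⅑)*(-3) - 1*(-8))/8 = -(-⅓ + 8)/8 = -⅛*23/3 = -23/24 ≈ -0.95833)
s = -11/24 (s = -23/24 + 1/((-2)*(1 - 2)) = -23/24 - ½/(-1) = -23/24 - ½*(-1) = -23/24 + ½ = -11/24 ≈ -0.45833)
s³ = (-11/24)³ = -1331/13824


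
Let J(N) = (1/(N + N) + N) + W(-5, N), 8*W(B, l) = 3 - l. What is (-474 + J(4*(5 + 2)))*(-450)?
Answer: 2829375/14 ≈ 2.0210e+5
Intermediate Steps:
W(B, l) = 3/8 - l/8 (W(B, l) = (3 - l)/8 = 3/8 - l/8)
J(N) = 3/8 + 1/(2*N) + 7*N/8 (J(N) = (1/(N + N) + N) + (3/8 - N/8) = (1/(2*N) + N) + (3/8 - N/8) = (N + 1/(2*N)) + (3/8 - N/8) = 3/8 + 1/(2*N) + 7*N/8)
(-474 + J(4*(5 + 2)))*(-450) = (-474 + (4 + (4*(5 + 2))*(3 + 7*(4*(5 + 2))))/(8*((4*(5 + 2)))))*(-450) = (-474 + (4 + (4*7)*(3 + 7*(4*7)))/(8*((4*7))))*(-450) = (-474 + (⅛)*(4 + 28*(3 + 7*28))/28)*(-450) = (-474 + (⅛)*(1/28)*(4 + 28*(3 + 196)))*(-450) = (-474 + (⅛)*(1/28)*(4 + 28*199))*(-450) = (-474 + (⅛)*(1/28)*(4 + 5572))*(-450) = (-474 + (⅛)*(1/28)*5576)*(-450) = (-474 + 697/28)*(-450) = -12575/28*(-450) = 2829375/14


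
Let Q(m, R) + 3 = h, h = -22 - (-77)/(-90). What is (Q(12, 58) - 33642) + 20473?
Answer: -1187537/90 ≈ -13195.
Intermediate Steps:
h = -2057/90 (h = -22 - (-77)*(-1)/90 = -22 - 1*77/90 = -22 - 77/90 = -2057/90 ≈ -22.856)
Q(m, R) = -2327/90 (Q(m, R) = -3 - 2057/90 = -2327/90)
(Q(12, 58) - 33642) + 20473 = (-2327/90 - 33642) + 20473 = -3030107/90 + 20473 = -1187537/90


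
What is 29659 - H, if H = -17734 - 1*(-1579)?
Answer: 45814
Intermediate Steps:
H = -16155 (H = -17734 + 1579 = -16155)
29659 - H = 29659 - 1*(-16155) = 29659 + 16155 = 45814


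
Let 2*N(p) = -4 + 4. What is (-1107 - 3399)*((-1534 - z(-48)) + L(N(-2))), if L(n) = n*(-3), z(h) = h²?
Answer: 17294028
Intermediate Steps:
N(p) = 0 (N(p) = (-4 + 4)/2 = (½)*0 = 0)
L(n) = -3*n
(-1107 - 3399)*((-1534 - z(-48)) + L(N(-2))) = (-1107 - 3399)*((-1534 - 1*(-48)²) - 3*0) = -4506*((-1534 - 1*2304) + 0) = -4506*((-1534 - 2304) + 0) = -4506*(-3838 + 0) = -4506*(-3838) = 17294028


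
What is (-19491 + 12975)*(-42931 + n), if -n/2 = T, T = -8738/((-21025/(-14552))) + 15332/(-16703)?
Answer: 70556134593473604/351180575 ≈ 2.0091e+8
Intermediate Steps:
T = -2124198600628/351180575 (T = -8738/((-21025*(-1/14552))) + 15332*(-1/16703) = -8738/21025/14552 - 15332/16703 = -8738*14552/21025 - 15332/16703 = -127155376/21025 - 15332/16703 = -2124198600628/351180575 ≈ -6048.7)
n = 4248397201256/351180575 (n = -2*(-2124198600628/351180575) = 4248397201256/351180575 ≈ 12097.)
(-19491 + 12975)*(-42931 + n) = (-19491 + 12975)*(-42931 + 4248397201256/351180575) = -6516*(-10828136064069/351180575) = 70556134593473604/351180575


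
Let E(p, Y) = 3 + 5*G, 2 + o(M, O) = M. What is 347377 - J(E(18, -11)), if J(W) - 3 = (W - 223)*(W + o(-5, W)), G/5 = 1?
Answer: 351469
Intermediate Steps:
G = 5 (G = 5*1 = 5)
o(M, O) = -2 + M
E(p, Y) = 28 (E(p, Y) = 3 + 5*5 = 3 + 25 = 28)
J(W) = 3 + (-223 + W)*(-7 + W) (J(W) = 3 + (W - 223)*(W + (-2 - 5)) = 3 + (-223 + W)*(W - 7) = 3 + (-223 + W)*(-7 + W))
347377 - J(E(18, -11)) = 347377 - (1564 + 28² - 230*28) = 347377 - (1564 + 784 - 6440) = 347377 - 1*(-4092) = 347377 + 4092 = 351469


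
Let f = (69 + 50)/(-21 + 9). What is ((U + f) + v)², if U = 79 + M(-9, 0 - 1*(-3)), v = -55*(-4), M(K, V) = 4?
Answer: 12369289/144 ≈ 85898.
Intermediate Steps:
v = 220
U = 83 (U = 79 + 4 = 83)
f = -119/12 (f = 119/(-12) = 119*(-1/12) = -119/12 ≈ -9.9167)
((U + f) + v)² = ((83 - 119/12) + 220)² = (877/12 + 220)² = (3517/12)² = 12369289/144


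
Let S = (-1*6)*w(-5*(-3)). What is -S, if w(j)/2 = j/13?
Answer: 180/13 ≈ 13.846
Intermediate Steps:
w(j) = 2*j/13 (w(j) = 2*(j/13) = 2*j/13)
S = -180/13 (S = (-1*6)*(2*(-5*(-3))/13) = -12*15/13 = -6*30/13 = -180/13 ≈ -13.846)
-S = -1*(-180/13) = 180/13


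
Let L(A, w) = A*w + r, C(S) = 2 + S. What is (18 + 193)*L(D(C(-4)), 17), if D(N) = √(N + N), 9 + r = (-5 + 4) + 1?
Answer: -1899 + 7174*I ≈ -1899.0 + 7174.0*I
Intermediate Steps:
r = -9 (r = -9 + ((-5 + 4) + 1) = -9 + (-1 + 1) = -9 + 0 = -9)
D(N) = √2*√N (D(N) = √(2*N) = √2*√N)
L(A, w) = -9 + A*w (L(A, w) = A*w - 9 = -9 + A*w)
(18 + 193)*L(D(C(-4)), 17) = (18 + 193)*(-9 + (√2*√(2 - 4))*17) = 211*(-9 + (√2*√(-2))*17) = 211*(-9 + (√2*(I*√2))*17) = 211*(-9 + (2*I)*17) = 211*(-9 + 34*I) = -1899 + 7174*I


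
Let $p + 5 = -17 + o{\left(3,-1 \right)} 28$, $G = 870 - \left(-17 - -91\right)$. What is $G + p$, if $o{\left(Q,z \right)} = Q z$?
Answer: $690$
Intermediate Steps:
$G = 796$ ($G = 870 - \left(-17 + 91\right) = 870 - 74 = 796$)
$p = -106$ ($p = -5 + \left(-17 + 3 \left(-1\right) 28\right) = -5 - 101 = -106$)
$G + p = 796 - 106 = 690$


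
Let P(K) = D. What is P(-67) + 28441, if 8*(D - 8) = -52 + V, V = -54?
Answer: 113743/4 ≈ 28436.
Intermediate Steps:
D = -21/4 (D = 8 + (-52 - 54)/8 = 8 + (⅛)*(-106) = 8 - 53/4 = -21/4 ≈ -5.2500)
P(K) = -21/4
P(-67) + 28441 = -21/4 + 28441 = 113743/4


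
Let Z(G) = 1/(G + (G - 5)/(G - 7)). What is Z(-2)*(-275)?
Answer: 225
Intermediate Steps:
Z(G) = 1/(G + (-5 + G)/(-7 + G))
Z(-2)*(-275) = ((7 - 1*(-2))/(5 - 1*(-2)² + 6*(-2)))*(-275) = ((7 + 2)/(5 - 1*4 - 12))*(-275) = (9/(5 - 4 - 12))*(-275) = (9/(-11))*(-275) = -1/11*9*(-275) = -9/11*(-275) = 225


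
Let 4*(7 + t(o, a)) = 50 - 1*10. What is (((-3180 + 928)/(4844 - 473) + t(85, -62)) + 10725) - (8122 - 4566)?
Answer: 31346560/4371 ≈ 7171.5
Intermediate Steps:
t(o, a) = 3 (t(o, a) = -7 + (50 - 1*10)/4 = -7 + (50 - 10)/4 = -7 + (¼)*40 = -7 + 10 = 3)
(((-3180 + 928)/(4844 - 473) + t(85, -62)) + 10725) - (8122 - 4566) = (((-3180 + 928)/(4844 - 473) + 3) + 10725) - (8122 - 4566) = ((-2252/4371 + 3) + 10725) - 1*3556 = ((-2252*1/4371 + 3) + 10725) - 3556 = ((-2252/4371 + 3) + 10725) - 3556 = (10861/4371 + 10725) - 3556 = 46889836/4371 - 3556 = 31346560/4371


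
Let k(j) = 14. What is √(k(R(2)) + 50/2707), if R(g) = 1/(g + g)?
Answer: 2*√25681309/2707 ≈ 3.7441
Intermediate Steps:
R(g) = 1/(2*g)
√(k(R(2)) + 50/2707) = √(14 + 50/2707) = √(37948/2707) = 2*√25681309/2707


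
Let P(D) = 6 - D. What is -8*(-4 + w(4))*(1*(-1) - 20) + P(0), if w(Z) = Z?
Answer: 6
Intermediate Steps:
-8*(-4 + w(4))*(1*(-1) - 20) + P(0) = -8*(-4 + 4)*(1*(-1) - 20) + (6 - 1*0) = -0*(-1 - 20) + (6 + 0) = -0*(-21) + 6 = -8*0 + 6 = 0 + 6 = 6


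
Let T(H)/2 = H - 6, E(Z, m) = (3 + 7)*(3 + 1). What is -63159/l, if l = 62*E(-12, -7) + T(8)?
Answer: -21053/828 ≈ -25.426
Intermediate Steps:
E(Z, m) = 40 (E(Z, m) = 10*4 = 40)
T(H) = -12 + 2*H (T(H) = 2*(H - 6) = 2*(-6 + H) = -12 + 2*H)
l = 2484 (l = 62*40 + (-12 + 2*8) = 2480 + (-12 + 16) = 2480 + 4 = 2484)
-63159/l = -63159/2484 = -63159*1/2484 = -21053/828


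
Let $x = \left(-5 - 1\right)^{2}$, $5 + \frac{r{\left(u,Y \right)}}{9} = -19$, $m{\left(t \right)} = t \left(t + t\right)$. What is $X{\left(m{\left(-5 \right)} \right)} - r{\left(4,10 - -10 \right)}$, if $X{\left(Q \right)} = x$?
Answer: $252$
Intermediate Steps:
$m{\left(t \right)} = 2 t^{2}$ ($m{\left(t \right)} = t 2 t = 2 t^{2}$)
$r{\left(u,Y \right)} = -216$ ($r{\left(u,Y \right)} = -45 + 9 \left(-19\right) = -45 - 171 = -216$)
$x = 36$ ($x = \left(-6\right)^{2} = 36$)
$X{\left(Q \right)} = 36$
$X{\left(m{\left(-5 \right)} \right)} - r{\left(4,10 - -10 \right)} = 36 - -216 = 36 + 216 = 252$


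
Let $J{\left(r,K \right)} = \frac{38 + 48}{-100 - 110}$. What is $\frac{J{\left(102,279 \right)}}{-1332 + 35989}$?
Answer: $- \frac{43}{3638985} \approx -1.1816 \cdot 10^{-5}$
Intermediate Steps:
$J{\left(r,K \right)} = - \frac{43}{105}$ ($J{\left(r,K \right)} = \frac{86}{-210} = 86 \left(- \frac{1}{210}\right) = - \frac{43}{105}$)
$\frac{J{\left(102,279 \right)}}{-1332 + 35989} = - \frac{43}{105 \left(-1332 + 35989\right)} = - \frac{43}{105 \cdot 34657} = \left(- \frac{43}{105}\right) \frac{1}{34657} = - \frac{43}{3638985}$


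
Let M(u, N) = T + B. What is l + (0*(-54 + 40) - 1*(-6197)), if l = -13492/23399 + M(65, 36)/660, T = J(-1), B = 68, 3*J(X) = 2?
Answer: 143542619987/23165010 ≈ 6196.5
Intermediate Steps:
J(X) = 2/3 (J(X) = (1/3)*2 = 2/3)
T = 2/3 ≈ 0.66667
M(u, N) = 206/3 (M(u, N) = 2/3 + 68 = 206/3)
l = -10946983/23165010 (l = -13492/23399 + (206/3)/660 = -13492*1/23399 + (206/3)*(1/660) = -13492/23399 + 103/990 = -10946983/23165010 ≈ -0.47257)
l + (0*(-54 + 40) - 1*(-6197)) = -10946983/23165010 + (0*(-54 + 40) - 1*(-6197)) = -10946983/23165010 + (0*(-14) + 6197) = -10946983/23165010 + (0 + 6197) = -10946983/23165010 + 6197 = 143542619987/23165010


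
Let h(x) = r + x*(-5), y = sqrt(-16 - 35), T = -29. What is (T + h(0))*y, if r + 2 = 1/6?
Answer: -185*I*sqrt(51)/6 ≈ -220.19*I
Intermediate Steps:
r = -11/6 (r = -2 + 1/6 = -11/6 ≈ -1.8333)
y = I*sqrt(51) (y = sqrt(-51) = I*sqrt(51) ≈ 7.1414*I)
h(x) = -11/6 - 5*x (h(x) = -11/6 + x*(-5) = -11/6 - 5*x)
(T + h(0))*y = (-29 + (-11/6 - 5*0))*(I*sqrt(51)) = (-29 + (-11/6 + 0))*(I*sqrt(51)) = (-29 - 11/6)*(I*sqrt(51)) = -185*I*sqrt(51)/6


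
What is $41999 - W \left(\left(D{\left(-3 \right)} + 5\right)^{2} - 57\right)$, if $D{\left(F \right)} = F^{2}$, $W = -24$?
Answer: $45335$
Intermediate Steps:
$41999 - W \left(\left(D{\left(-3 \right)} + 5\right)^{2} - 57\right) = 41999 - - 24 \left(\left(\left(-3\right)^{2} + 5\right)^{2} - 57\right) = 41999 - - 24 \left(\left(9 + 5\right)^{2} - 57\right) = 41999 - - 24 \left(14^{2} - 57\right) = 41999 - - 24 \left(196 - 57\right) = 41999 - \left(-24\right) 139 = 41999 - -3336 = 41999 + 3336 = 45335$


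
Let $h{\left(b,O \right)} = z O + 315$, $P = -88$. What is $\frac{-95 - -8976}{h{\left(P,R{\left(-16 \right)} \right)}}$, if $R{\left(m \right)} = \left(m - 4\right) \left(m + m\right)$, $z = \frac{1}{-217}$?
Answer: $\frac{1927177}{67715} \approx 28.46$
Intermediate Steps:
$z = - \frac{1}{217} \approx -0.0046083$
$R{\left(m \right)} = 2 m \left(-4 + m\right)$ ($R{\left(m \right)} = \left(-4 + m\right) 2 m = 2 m \left(-4 + m\right)$)
$h{\left(b,O \right)} = 315 - \frac{O}{217}$ ($h{\left(b,O \right)} = - \frac{O}{217} + 315 = 315 - \frac{O}{217}$)
$\frac{-95 - -8976}{h{\left(P,R{\left(-16 \right)} \right)}} = \frac{-95 - -8976}{315 - \frac{2 \left(-16\right) \left(-4 - 16\right)}{217}} = \frac{-95 + 8976}{315 - \frac{2 \left(-16\right) \left(-20\right)}{217}} = \frac{8881}{315 - \frac{640}{217}} = \frac{8881}{\frac{67715}{217}} = 8881 \cdot \frac{217}{67715} = \frac{1927177}{67715}$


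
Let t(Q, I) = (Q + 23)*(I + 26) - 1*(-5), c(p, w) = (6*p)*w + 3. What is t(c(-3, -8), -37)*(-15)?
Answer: 27975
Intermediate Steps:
c(p, w) = 3 + 6*p*w (c(p, w) = 6*p*w + 3 = 3 + 6*p*w)
t(Q, I) = 5 + (23 + Q)*(26 + I) (t(Q, I) = (23 + Q)*(26 + I) + 5 = 5 + (23 + Q)*(26 + I))
t(c(-3, -8), -37)*(-15) = (603 + 23*(-37) + 26*(3 + 6*(-3)*(-8)) - 37*(3 + 6*(-3)*(-8)))*(-15) = (603 - 851 + 26*(3 + 144) - 37*(3 + 144))*(-15) = (603 - 851 + 26*147 - 37*147)*(-15) = (603 - 851 + 3822 - 5439)*(-15) = -1865*(-15) = 27975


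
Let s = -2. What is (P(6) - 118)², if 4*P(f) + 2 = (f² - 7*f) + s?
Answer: 58081/4 ≈ 14520.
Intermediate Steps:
P(f) = -1 - 7*f/4 + f²/4 (P(f) = -½ + ((f² - 7*f) - 2)/4 = -½ + (-2 + f² - 7*f)/4 = -½ + (-½ - 7*f/4 + f²/4) = -1 - 7*f/4 + f²/4)
(P(6) - 118)² = ((-1 - 7/4*6 + (¼)*6²) - 118)² = ((-1 - 21/2 + (¼)*36) - 118)² = ((-1 - 21/2 + 9) - 118)² = (-5/2 - 118)² = (-241/2)² = 58081/4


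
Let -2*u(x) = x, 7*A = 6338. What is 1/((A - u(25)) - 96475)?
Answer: -14/1337799 ≈ -1.0465e-5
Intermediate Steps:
A = 6338/7 (A = (⅐)*6338 = 6338/7 ≈ 905.43)
u(x) = -x/2
1/((A - u(25)) - 96475) = 1/((6338/7 - (-1)*25/2) - 96475) = 1/((6338/7 - 1*(-25/2)) - 96475) = 1/((6338/7 + 25/2) - 96475) = 1/(12851/14 - 96475) = 1/(-1337799/14) = -14/1337799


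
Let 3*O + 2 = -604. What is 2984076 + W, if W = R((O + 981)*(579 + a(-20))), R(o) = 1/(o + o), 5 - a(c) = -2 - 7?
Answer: 2756969911945/923894 ≈ 2.9841e+6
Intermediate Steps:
O = -202 (O = -⅔ + (⅓)*(-604) = -⅔ - 604/3 = -202)
a(c) = 14 (a(c) = 5 - (-2 - 7) = 5 - 1*(-9) = 5 + 9 = 14)
R(o) = 1/(2*o)
W = 1/923894 (W = 1/(2*(((-202 + 981)*(579 + 14)))) = 1/(2*((779*593))) = (½)/461947 = (½)*(1/461947) = 1/923894 ≈ 1.0824e-6)
2984076 + W = 2984076 + 1/923894 = 2756969911945/923894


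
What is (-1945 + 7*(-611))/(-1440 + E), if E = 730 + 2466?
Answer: -3111/878 ≈ -3.5433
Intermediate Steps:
E = 3196
(-1945 + 7*(-611))/(-1440 + E) = (-1945 + 7*(-611))/(-1440 + 3196) = (-1945 - 4277)/1756 = -6222*1/1756 = -3111/878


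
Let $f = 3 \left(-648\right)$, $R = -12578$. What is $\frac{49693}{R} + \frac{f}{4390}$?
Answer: $- \frac{121301951}{27608710} \approx -4.3936$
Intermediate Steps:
$f = -1944$
$\frac{49693}{R} + \frac{f}{4390} = \frac{49693}{-12578} - \frac{1944}{4390} = 49693 \left(- \frac{1}{12578}\right) - \frac{972}{2195} = - \frac{49693}{12578} - \frac{972}{2195} = - \frac{121301951}{27608710}$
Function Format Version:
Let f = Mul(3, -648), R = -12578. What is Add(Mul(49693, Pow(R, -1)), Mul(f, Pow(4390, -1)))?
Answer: Rational(-121301951, 27608710) ≈ -4.3936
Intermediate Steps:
f = -1944
Add(Mul(49693, Pow(R, -1)), Mul(f, Pow(4390, -1))) = Add(Mul(49693, Pow(-12578, -1)), Mul(-1944, Pow(4390, -1))) = Add(Mul(49693, Rational(-1, 12578)), Mul(-1944, Rational(1, 4390))) = Add(Rational(-49693, 12578), Rational(-972, 2195)) = Rational(-121301951, 27608710)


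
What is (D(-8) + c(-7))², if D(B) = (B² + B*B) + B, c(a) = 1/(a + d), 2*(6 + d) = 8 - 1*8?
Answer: 2430481/169 ≈ 14382.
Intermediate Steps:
d = -6 (d = -6 + (8 - 1*8)/2 = -6 + (8 - 8)/2 = -6 + (½)*0 = -6 + 0 = -6)
c(a) = 1/(-6 + a) (c(a) = 1/(a - 6) = 1/(-6 + a))
D(B) = B + 2*B² (D(B) = (B² + B²) + B = 2*B² + B = B + 2*B²)
(D(-8) + c(-7))² = (-8*(1 + 2*(-8)) + 1/(-6 - 7))² = (-8*(1 - 16) + 1/(-13))² = (-8*(-15) - 1/13)² = (120 - 1/13)² = (1559/13)² = 2430481/169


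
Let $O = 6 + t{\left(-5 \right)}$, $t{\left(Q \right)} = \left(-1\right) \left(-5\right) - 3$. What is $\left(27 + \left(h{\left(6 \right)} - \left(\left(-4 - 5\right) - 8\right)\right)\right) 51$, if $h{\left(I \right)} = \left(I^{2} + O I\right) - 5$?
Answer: $6273$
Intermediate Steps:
$t{\left(Q \right)} = 2$ ($t{\left(Q \right)} = 5 - 3 = 2$)
$O = 8$ ($O = 6 + 2 = 8$)
$h{\left(I \right)} = -5 + I^{2} + 8 I$ ($h{\left(I \right)} = \left(I^{2} + 8 I\right) - 5 = -5 + I^{2} + 8 I$)
$\left(27 + \left(h{\left(6 \right)} - \left(\left(-4 - 5\right) - 8\right)\right)\right) 51 = \left(27 + \left(\left(-5 + 6^{2} + 8 \cdot 6\right) - \left(\left(-4 - 5\right) - 8\right)\right)\right) 51 = \left(27 + \left(\left(-5 + 36 + 48\right) - \left(-9 - 8\right)\right)\right) 51 = \left(27 + \left(79 - -17\right)\right) 51 = \left(27 + \left(79 + 17\right)\right) 51 = \left(27 + 96\right) 51 = 123 \cdot 51 = 6273$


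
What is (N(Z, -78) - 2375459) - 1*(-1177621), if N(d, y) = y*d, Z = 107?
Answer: -1206184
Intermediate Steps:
N(d, y) = d*y
(N(Z, -78) - 2375459) - 1*(-1177621) = (107*(-78) - 2375459) - 1*(-1177621) = (-8346 - 2375459) + 1177621 = -2383805 + 1177621 = -1206184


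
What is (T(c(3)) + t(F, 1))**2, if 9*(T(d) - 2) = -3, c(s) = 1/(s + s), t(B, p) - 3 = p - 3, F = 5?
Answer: 64/9 ≈ 7.1111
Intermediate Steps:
t(B, p) = p (t(B, p) = 3 + (p - 3) = 3 + (-3 + p) = p)
c(s) = 1/(2*s)
T(d) = 5/3 (T(d) = 2 + (1/9)*(-3) = 2 - 1/3 = 5/3)
(T(c(3)) + t(F, 1))**2 = (5/3 + 1)**2 = (8/3)**2 = 64/9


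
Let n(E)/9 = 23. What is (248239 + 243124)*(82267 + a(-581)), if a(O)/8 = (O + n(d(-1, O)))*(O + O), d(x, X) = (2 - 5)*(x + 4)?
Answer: 1748746667473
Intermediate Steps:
d(x, X) = -12 - 3*x (d(x, X) = -3*(4 + x) = -12 - 3*x)
n(E) = 207 (n(E) = 9*23 = 207)
a(O) = 16*O*(207 + O) (a(O) = 8*((O + 207)*(O + O)) = 8*((207 + O)*(2*O)) = 8*(2*O*(207 + O)) = 16*O*(207 + O))
(248239 + 243124)*(82267 + a(-581)) = (248239 + 243124)*(82267 + 16*(-581)*(207 - 581)) = 491363*(82267 + 16*(-581)*(-374)) = 491363*(82267 + 3476704) = 491363*3558971 = 1748746667473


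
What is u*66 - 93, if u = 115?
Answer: 7497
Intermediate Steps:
u*66 - 93 = 115*66 - 93 = 7590 - 93 = 7497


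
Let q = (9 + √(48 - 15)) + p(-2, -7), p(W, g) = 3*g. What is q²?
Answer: (12 - √33)² ≈ 39.130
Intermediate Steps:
q = -12 + √33 (q = (9 + √(48 - 15)) + 3*(-7) = (9 + √33) - 21 = -12 + √33 ≈ -6.2554)
q² = (-12 + √33)²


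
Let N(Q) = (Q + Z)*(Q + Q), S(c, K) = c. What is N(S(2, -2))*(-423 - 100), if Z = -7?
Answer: 10460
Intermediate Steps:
N(Q) = 2*Q*(-7 + Q) (N(Q) = (Q - 7)*(Q + Q) = (-7 + Q)*(2*Q) = 2*Q*(-7 + Q))
N(S(2, -2))*(-423 - 100) = (2*2*(-7 + 2))*(-423 - 100) = (2*2*(-5))*(-523) = -20*(-523) = 10460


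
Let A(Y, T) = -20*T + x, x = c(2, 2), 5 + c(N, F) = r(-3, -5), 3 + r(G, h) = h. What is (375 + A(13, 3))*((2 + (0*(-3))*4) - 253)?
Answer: -75802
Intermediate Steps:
r(G, h) = -3 + h
c(N, F) = -13 (c(N, F) = -5 + (-3 - 5) = -5 - 8 = -13)
x = -13
A(Y, T) = -13 - 20*T (A(Y, T) = -20*T - 13 = -13 - 20*T)
(375 + A(13, 3))*((2 + (0*(-3))*4) - 253) = (375 + (-13 - 20*3))*((2 + (0*(-3))*4) - 253) = (375 + (-13 - 60))*((2 + 0*4) - 253) = (375 - 73)*((2 + 0) - 253) = 302*(2 - 253) = 302*(-251) = -75802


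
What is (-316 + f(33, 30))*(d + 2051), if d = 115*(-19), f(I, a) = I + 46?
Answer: 31758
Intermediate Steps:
f(I, a) = 46 + I
d = -2185
(-316 + f(33, 30))*(d + 2051) = (-316 + (46 + 33))*(-2185 + 2051) = (-316 + 79)*(-134) = -237*(-134) = 31758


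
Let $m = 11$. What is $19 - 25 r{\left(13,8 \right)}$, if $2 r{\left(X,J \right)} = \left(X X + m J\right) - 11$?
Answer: $-3056$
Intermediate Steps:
$r{\left(X,J \right)} = - \frac{11}{2} + \frac{X^{2}}{2} + \frac{11 J}{2}$ ($r{\left(X,J \right)} = \frac{\left(X X + 11 J\right) - 11}{2} = \frac{\left(X^{2} + 11 J\right) - 11}{2} = \frac{-11 + X^{2} + 11 J}{2} = - \frac{11}{2} + \frac{X^{2}}{2} + \frac{11 J}{2}$)
$19 - 25 r{\left(13,8 \right)} = 19 - 25 \left(- \frac{11}{2} + \frac{13^{2}}{2} + \frac{11}{2} \cdot 8\right) = 19 - 25 \left(- \frac{11}{2} + \frac{1}{2} \cdot 169 + 44\right) = 19 - 25 \left(- \frac{11}{2} + \frac{169}{2} + 44\right) = 19 - 3075 = -3056$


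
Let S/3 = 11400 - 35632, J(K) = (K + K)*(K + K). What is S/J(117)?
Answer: -466/351 ≈ -1.3276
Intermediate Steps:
J(K) = 4*K² (J(K) = (2*K)*(2*K) = 4*K²)
S = -72696 (S = 3*(11400 - 35632) = 3*(-24232) = -72696)
S/J(117) = -72696/(4*117²) = -72696/(4*13689) = -72696/54756 = -72696*1/54756 = -466/351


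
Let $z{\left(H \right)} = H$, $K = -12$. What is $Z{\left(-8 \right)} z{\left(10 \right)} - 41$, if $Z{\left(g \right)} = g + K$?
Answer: $-241$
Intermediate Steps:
$Z{\left(g \right)} = -12 + g$ ($Z{\left(g \right)} = g - 12 = -12 + g$)
$Z{\left(-8 \right)} z{\left(10 \right)} - 41 = \left(-12 - 8\right) 10 - 41 = \left(-20\right) 10 - 41 = -200 - 41 = -241$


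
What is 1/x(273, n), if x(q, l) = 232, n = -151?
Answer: 1/232 ≈ 0.0043103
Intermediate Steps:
1/x(273, n) = 1/232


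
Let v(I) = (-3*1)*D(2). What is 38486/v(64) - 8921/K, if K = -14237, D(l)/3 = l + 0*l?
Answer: -273882302/128133 ≈ -2137.5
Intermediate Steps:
D(l) = 3*l (D(l) = 3*(l + 0*l) = 3*(l + 0) = 3*l)
v(I) = -18 (v(I) = (-3*1)*(3*2) = -3*6 = -18)
38486/v(64) - 8921/K = 38486/(-18) - 8921/(-14237) = 38486*(-1/18) - 8921*(-1/14237) = -19243/9 + 8921/14237 = -273882302/128133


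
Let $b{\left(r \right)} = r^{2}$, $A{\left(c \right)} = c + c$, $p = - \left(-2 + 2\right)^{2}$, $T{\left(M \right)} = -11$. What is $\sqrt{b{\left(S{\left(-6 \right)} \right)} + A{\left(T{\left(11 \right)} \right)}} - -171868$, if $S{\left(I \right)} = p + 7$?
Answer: $171868 + 3 \sqrt{3} \approx 1.7187 \cdot 10^{5}$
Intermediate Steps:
$p = 0$ ($p = - 0^{2} = \left(-1\right) 0 = 0$)
$A{\left(c \right)} = 2 c$
$S{\left(I \right)} = 7$ ($S{\left(I \right)} = 0 + 7 = 7$)
$\sqrt{b{\left(S{\left(-6 \right)} \right)} + A{\left(T{\left(11 \right)} \right)}} - -171868 = \sqrt{7^{2} + 2 \left(-11\right)} - -171868 = \sqrt{49 - 22} + 171868 = \sqrt{27} + 171868 = 3 \sqrt{3} + 171868 = 171868 + 3 \sqrt{3}$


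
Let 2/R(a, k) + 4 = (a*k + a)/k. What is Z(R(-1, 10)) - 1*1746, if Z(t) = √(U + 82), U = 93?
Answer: -1746 + 5*√7 ≈ -1732.8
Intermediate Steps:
R(a, k) = 2/(-4 + (a + a*k)/k) (R(a, k) = 2/(-4 + (a*k + a)/k) = 2/(-4 + (a + a*k)/k))
Z(t) = 5*√7 (Z(t) = √(93 + 82) = √175 = 5*√7)
Z(R(-1, 10)) - 1*1746 = 5*√7 - 1*1746 = 5*√7 - 1746 = -1746 + 5*√7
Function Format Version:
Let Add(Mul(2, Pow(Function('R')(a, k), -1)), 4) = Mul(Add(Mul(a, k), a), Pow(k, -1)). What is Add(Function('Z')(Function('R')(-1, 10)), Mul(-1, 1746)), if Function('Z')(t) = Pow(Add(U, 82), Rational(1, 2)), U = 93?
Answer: Add(-1746, Mul(5, Pow(7, Rational(1, 2)))) ≈ -1732.8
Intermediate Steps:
Function('R')(a, k) = Mul(2, Pow(Add(-4, Mul(Pow(k, -1), Add(a, Mul(a, k)))), -1)) (Function('R')(a, k) = Mul(2, Pow(Add(-4, Mul(Add(Mul(a, k), a), Pow(k, -1))), -1)) = Mul(2, Pow(Add(-4, Mul(Add(a, Mul(a, k)), Pow(k, -1))), -1)) = Mul(2, Pow(Add(-4, Mul(Pow(k, -1), Add(a, Mul(a, k)))), -1)))
Function('Z')(t) = Mul(5, Pow(7, Rational(1, 2))) (Function('Z')(t) = Pow(Add(93, 82), Rational(1, 2)) = Pow(175, Rational(1, 2)) = Mul(5, Pow(7, Rational(1, 2))))
Add(Function('Z')(Function('R')(-1, 10)), Mul(-1, 1746)) = Add(Mul(5, Pow(7, Rational(1, 2))), Mul(-1, 1746)) = Add(Mul(5, Pow(7, Rational(1, 2))), -1746) = Add(-1746, Mul(5, Pow(7, Rational(1, 2))))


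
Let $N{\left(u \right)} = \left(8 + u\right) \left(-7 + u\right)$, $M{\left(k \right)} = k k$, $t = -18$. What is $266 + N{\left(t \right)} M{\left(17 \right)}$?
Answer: $72516$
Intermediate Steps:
$M{\left(k \right)} = k^{2}$
$N{\left(u \right)} = \left(-7 + u\right) \left(8 + u\right)$
$266 + N{\left(t \right)} M{\left(17 \right)} = 266 + \left(-56 - 18 + \left(-18\right)^{2}\right) 17^{2} = 266 + \left(-56 - 18 + 324\right) 289 = 266 + 250 \cdot 289 = 266 + 72250 = 72516$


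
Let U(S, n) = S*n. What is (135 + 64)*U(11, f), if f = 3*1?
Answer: 6567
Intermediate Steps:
f = 3
(135 + 64)*U(11, f) = (135 + 64)*(11*3) = 199*33 = 6567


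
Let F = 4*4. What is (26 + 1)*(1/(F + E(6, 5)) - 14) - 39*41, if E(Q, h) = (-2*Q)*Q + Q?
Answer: -98877/50 ≈ -1977.5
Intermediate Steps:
E(Q, h) = Q - 2*Q² (E(Q, h) = -2*Q² + Q = Q - 2*Q²)
F = 16
(26 + 1)*(1/(F + E(6, 5)) - 14) - 39*41 = (26 + 1)*(1/(16 + 6*(1 - 2*6)) - 14) - 39*41 = 27*(1/(16 + 6*(1 - 12)) - 14) - 1599 = 27*(1/(16 + 6*(-11)) - 14) - 1599 = 27*(1/(16 - 66) - 14) - 1599 = 27*(1/(-50) - 14) - 1599 = 27*(-1/50 - 14) - 1599 = 27*(-701/50) - 1599 = -18927/50 - 1599 = -98877/50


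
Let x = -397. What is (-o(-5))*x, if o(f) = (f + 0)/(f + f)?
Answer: 397/2 ≈ 198.50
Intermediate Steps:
o(f) = ½ (o(f) = f/((2*f)) = f*(1/(2*f)) = ½)
(-o(-5))*x = -1*½*(-397) = -½*(-397) = 397/2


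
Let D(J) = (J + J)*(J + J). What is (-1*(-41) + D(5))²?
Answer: 19881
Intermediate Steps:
D(J) = 4*J² (D(J) = (2*J)*(2*J) = 4*J²)
(-1*(-41) + D(5))² = (-1*(-41) + 4*5²)² = (41 + 4*25)² = (41 + 100)² = 141² = 19881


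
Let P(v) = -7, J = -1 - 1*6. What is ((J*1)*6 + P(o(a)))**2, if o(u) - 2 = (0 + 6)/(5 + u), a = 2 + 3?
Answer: 2401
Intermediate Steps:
J = -7 (J = -1 - 6 = -7)
a = 5
o(u) = 2 + 6/(5 + u) (o(u) = 2 + (0 + 6)/(5 + u) = 2 + 6/(5 + u))
((J*1)*6 + P(o(a)))**2 = (-7*1*6 - 7)**2 = (-7*6 - 7)**2 = (-42 - 7)**2 = (-49)**2 = 2401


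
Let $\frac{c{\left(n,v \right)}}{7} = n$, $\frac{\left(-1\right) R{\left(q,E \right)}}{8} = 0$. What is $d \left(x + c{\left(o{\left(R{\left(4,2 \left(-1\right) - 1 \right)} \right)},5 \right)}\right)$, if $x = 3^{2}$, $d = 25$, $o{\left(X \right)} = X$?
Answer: $225$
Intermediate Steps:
$R{\left(q,E \right)} = 0$ ($R{\left(q,E \right)} = \left(-8\right) 0 = 0$)
$c{\left(n,v \right)} = 7 n$
$x = 9$
$d \left(x + c{\left(o{\left(R{\left(4,2 \left(-1\right) - 1 \right)} \right)},5 \right)}\right) = 25 \left(9 + 7 \cdot 0\right) = 25 \left(9 + 0\right) = 25 \cdot 9 = 225$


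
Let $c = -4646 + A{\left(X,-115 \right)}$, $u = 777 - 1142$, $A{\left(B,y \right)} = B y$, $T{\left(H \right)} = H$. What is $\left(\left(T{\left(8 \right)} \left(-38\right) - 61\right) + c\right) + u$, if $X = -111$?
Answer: $7389$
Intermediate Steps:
$u = -365$ ($u = 777 - 1142 = -365$)
$c = 8119$ ($c = -4646 - -12765 = -4646 + 12765 = 8119$)
$\left(\left(T{\left(8 \right)} \left(-38\right) - 61\right) + c\right) + u = \left(\left(8 \left(-38\right) - 61\right) + 8119\right) - 365 = \left(\left(-304 - 61\right) + 8119\right) - 365 = \left(-365 + 8119\right) - 365 = 7754 - 365 = 7389$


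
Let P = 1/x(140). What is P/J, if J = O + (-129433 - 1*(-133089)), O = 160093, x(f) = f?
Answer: 1/22924860 ≈ 4.3621e-8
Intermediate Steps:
J = 163749 (J = 160093 + (-129433 - 1*(-133089)) = 160093 + (-129433 + 133089) = 160093 + 3656 = 163749)
P = 1/140 ≈ 0.0071429
P/J = (1/140)/163749 = (1/140)*(1/163749) = 1/22924860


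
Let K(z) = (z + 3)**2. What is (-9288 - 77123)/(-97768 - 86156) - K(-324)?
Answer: -1457817421/14148 ≈ -1.0304e+5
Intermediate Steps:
K(z) = (3 + z)**2
(-9288 - 77123)/(-97768 - 86156) - K(-324) = (-9288 - 77123)/(-97768 - 86156) - (3 - 324)**2 = -86411/(-183924) - 1*(-321)**2 = -86411*(-1/183924) - 1*103041 = 6647/14148 - 103041 = -1457817421/14148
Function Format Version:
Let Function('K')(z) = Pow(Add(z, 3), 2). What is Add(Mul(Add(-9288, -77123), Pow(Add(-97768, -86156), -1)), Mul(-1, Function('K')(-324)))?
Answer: Rational(-1457817421, 14148) ≈ -1.0304e+5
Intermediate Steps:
Function('K')(z) = Pow(Add(3, z), 2)
Add(Mul(Add(-9288, -77123), Pow(Add(-97768, -86156), -1)), Mul(-1, Function('K')(-324))) = Add(Mul(Add(-9288, -77123), Pow(Add(-97768, -86156), -1)), Mul(-1, Pow(Add(3, -324), 2))) = Add(Mul(-86411, Pow(-183924, -1)), Mul(-1, Pow(-321, 2))) = Add(Mul(-86411, Rational(-1, 183924)), Mul(-1, 103041)) = Add(Rational(6647, 14148), -103041) = Rational(-1457817421, 14148)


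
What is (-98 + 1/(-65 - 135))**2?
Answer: 384199201/40000 ≈ 9605.0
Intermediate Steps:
(-98 + 1/(-65 - 135))**2 = (-98 + 1/(-200))**2 = (-98 - 1/200)**2 = (-19601/200)**2 = 384199201/40000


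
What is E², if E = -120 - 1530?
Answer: 2722500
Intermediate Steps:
E = -1650
E² = (-1650)² = 2722500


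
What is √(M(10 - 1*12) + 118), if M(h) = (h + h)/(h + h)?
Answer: √119 ≈ 10.909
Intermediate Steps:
M(h) = 1 (M(h) = (2*h)/((2*h)) = (2*h)*(1/(2*h)) = 1)
√(M(10 - 1*12) + 118) = √(1 + 118) = √119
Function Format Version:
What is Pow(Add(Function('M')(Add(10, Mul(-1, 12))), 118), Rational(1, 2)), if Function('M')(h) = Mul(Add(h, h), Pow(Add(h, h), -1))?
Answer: Pow(119, Rational(1, 2)) ≈ 10.909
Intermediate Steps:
Function('M')(h) = 1 (Function('M')(h) = Mul(Mul(2, h), Pow(Mul(2, h), -1)) = Mul(Mul(2, h), Mul(Rational(1, 2), Pow(h, -1))) = 1)
Pow(Add(Function('M')(Add(10, Mul(-1, 12))), 118), Rational(1, 2)) = Pow(Add(1, 118), Rational(1, 2)) = Pow(119, Rational(1, 2))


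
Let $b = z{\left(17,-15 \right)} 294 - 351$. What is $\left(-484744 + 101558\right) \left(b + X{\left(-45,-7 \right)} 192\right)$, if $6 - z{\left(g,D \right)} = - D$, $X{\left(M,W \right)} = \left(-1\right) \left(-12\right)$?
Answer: $265547898$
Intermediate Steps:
$X{\left(M,W \right)} = 12$
$z{\left(g,D \right)} = 6 + D$ ($z{\left(g,D \right)} = 6 - - D = 6 + D$)
$b = -2997$ ($b = \left(6 - 15\right) 294 - 351 = \left(-9\right) 294 - 351 = -2646 - 351 = -2997$)
$\left(-484744 + 101558\right) \left(b + X{\left(-45,-7 \right)} 192\right) = \left(-484744 + 101558\right) \left(-2997 + 12 \cdot 192\right) = - 383186 \left(-2997 + 2304\right) = \left(-383186\right) \left(-693\right) = 265547898$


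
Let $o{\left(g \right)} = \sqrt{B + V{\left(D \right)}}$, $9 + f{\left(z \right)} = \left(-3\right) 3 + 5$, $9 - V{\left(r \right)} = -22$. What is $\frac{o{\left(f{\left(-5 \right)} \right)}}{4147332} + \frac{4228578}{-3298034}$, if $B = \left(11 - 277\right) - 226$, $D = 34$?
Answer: $- \frac{2114289}{1649017} + \frac{i \sqrt{461}}{4147332} \approx -1.2822 + 5.177 \cdot 10^{-6} i$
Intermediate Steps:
$V{\left(r \right)} = 31$ ($V{\left(r \right)} = 9 - -22 = 9 + 22 = 31$)
$B = -492$ ($B = -266 - 226 = -492$)
$f{\left(z \right)} = -13$ ($f{\left(z \right)} = -9 + \left(\left(-3\right) 3 + 5\right) = -9 + \left(-9 + 5\right) = -9 - 4 = -13$)
$o{\left(g \right)} = i \sqrt{461}$ ($o{\left(g \right)} = \sqrt{-492 + 31} = \sqrt{-461} = i \sqrt{461}$)
$\frac{o{\left(f{\left(-5 \right)} \right)}}{4147332} + \frac{4228578}{-3298034} = \frac{i \sqrt{461}}{4147332} + \frac{4228578}{-3298034} = i \sqrt{461} \cdot \frac{1}{4147332} + 4228578 \left(- \frac{1}{3298034}\right) = \frac{i \sqrt{461}}{4147332} - \frac{2114289}{1649017} = - \frac{2114289}{1649017} + \frac{i \sqrt{461}}{4147332}$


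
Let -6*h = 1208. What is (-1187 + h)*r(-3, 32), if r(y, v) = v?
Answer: -133280/3 ≈ -44427.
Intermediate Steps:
h = -604/3 (h = -1/6*1208 = -604/3 ≈ -201.33)
(-1187 + h)*r(-3, 32) = (-1187 - 604/3)*32 = -4165/3*32 = -133280/3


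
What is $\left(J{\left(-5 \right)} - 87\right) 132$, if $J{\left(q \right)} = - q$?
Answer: $-10824$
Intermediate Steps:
$\left(J{\left(-5 \right)} - 87\right) 132 = \left(\left(-1\right) \left(-5\right) - 87\right) 132 = \left(5 - 87\right) 132 = \left(-82\right) 132 = -10824$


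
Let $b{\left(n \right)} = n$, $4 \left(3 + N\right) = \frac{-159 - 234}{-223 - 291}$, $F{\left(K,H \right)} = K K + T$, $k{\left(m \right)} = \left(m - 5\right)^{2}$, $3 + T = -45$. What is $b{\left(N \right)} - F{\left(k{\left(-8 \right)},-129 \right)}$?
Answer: $- \frac{58628503}{2056} \approx -28516.0$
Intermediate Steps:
$T = -48$ ($T = -3 - 45 = -48$)
$k{\left(m \right)} = \left(-5 + m\right)^{2}$
$F{\left(K,H \right)} = -48 + K^{2}$ ($F{\left(K,H \right)} = K K - 48 = K^{2} - 48 = -48 + K^{2}$)
$N = - \frac{5775}{2056}$ ($N = -3 + \frac{\left(-159 - 234\right) \frac{1}{-223 - 291}}{4} = -3 + \frac{\left(-393\right) \frac{1}{-514}}{4} = -3 + \frac{\left(-393\right) \left(- \frac{1}{514}\right)}{4} = -3 + \frac{1}{4} \cdot \frac{393}{514} = -3 + \frac{393}{2056} = - \frac{5775}{2056} \approx -2.8089$)
$b{\left(N \right)} - F{\left(k{\left(-8 \right)},-129 \right)} = - \frac{5775}{2056} - \left(-48 + \left(\left(-5 - 8\right)^{2}\right)^{2}\right) = - \frac{5775}{2056} - \left(-48 + \left(\left(-13\right)^{2}\right)^{2}\right) = - \frac{5775}{2056} - \left(-48 + 169^{2}\right) = - \frac{5775}{2056} - \left(-48 + 28561\right) = - \frac{5775}{2056} - 28513 = - \frac{58628503}{2056}$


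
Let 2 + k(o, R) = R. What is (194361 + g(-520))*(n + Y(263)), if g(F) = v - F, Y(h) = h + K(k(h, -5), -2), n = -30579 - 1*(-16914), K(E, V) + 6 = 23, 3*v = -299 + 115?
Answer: -7822983715/3 ≈ -2.6077e+9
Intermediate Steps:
v = -184/3 (v = (-299 + 115)/3 = (1/3)*(-184) = -184/3 ≈ -61.333)
k(o, R) = -2 + R
K(E, V) = 17 (K(E, V) = -6 + 23 = 17)
n = -13665 (n = -30579 + 16914 = -13665)
Y(h) = 17 + h (Y(h) = h + 17 = 17 + h)
g(F) = -184/3 - F
(194361 + g(-520))*(n + Y(263)) = (194361 + (-184/3 - 1*(-520)))*(-13665 + (17 + 263)) = (194361 + (-184/3 + 520))*(-13665 + 280) = (194361 + 1376/3)*(-13385) = (584459/3)*(-13385) = -7822983715/3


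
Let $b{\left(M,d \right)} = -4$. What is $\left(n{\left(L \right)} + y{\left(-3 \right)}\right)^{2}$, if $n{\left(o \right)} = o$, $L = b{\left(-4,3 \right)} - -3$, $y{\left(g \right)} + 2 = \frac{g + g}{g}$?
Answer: $1$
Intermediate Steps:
$y{\left(g \right)} = 0$ ($y{\left(g \right)} = -2 + \frac{g + g}{g} = -2 + \frac{2 g}{g} = -2 + 2 = 0$)
$L = -1$ ($L = -4 - -3 = -4 + 3 = -1$)
$\left(n{\left(L \right)} + y{\left(-3 \right)}\right)^{2} = \left(-1 + 0\right)^{2} = \left(-1\right)^{2} = 1$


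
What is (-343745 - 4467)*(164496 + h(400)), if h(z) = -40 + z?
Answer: -57404837472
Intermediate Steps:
(-343745 - 4467)*(164496 + h(400)) = (-343745 - 4467)*(164496 + (-40 + 400)) = -348212*(164496 + 360) = -348212*164856 = -57404837472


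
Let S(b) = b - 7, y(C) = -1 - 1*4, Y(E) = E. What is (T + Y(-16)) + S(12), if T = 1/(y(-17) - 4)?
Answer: -100/9 ≈ -11.111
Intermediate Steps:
y(C) = -5 (y(C) = -1 - 4 = -5)
S(b) = -7 + b
T = -⅑ (T = 1/(-5 - 4) = 1/(-9) = -⅑ ≈ -0.11111)
(T + Y(-16)) + S(12) = (-⅑ - 16) + (-7 + 12) = -145/9 + 5 = -100/9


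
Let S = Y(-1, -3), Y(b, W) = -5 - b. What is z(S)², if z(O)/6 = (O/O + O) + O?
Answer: 1764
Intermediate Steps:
S = -4 (S = -5 - 1*(-1) = -5 + 1 = -4)
z(O) = 6 + 12*O (z(O) = 6*((O/O + O) + O) = 6*((1 + O) + O) = 6*(1 + 2*O) = 6 + 12*O)
z(S)² = (6 + 12*(-4))² = (6 - 48)² = (-42)² = 1764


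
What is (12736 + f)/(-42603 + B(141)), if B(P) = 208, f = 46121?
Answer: -58857/42395 ≈ -1.3883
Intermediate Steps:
(12736 + f)/(-42603 + B(141)) = (12736 + 46121)/(-42603 + 208) = 58857/(-42395) = 58857*(-1/42395) = -58857/42395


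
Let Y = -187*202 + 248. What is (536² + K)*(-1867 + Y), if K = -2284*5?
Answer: -10867583268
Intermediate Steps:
Y = -37526 (Y = -37774 + 248 = -37526)
K = -11420
(536² + K)*(-1867 + Y) = (536² - 11420)*(-1867 - 37526) = (287296 - 11420)*(-39393) = 275876*(-39393) = -10867583268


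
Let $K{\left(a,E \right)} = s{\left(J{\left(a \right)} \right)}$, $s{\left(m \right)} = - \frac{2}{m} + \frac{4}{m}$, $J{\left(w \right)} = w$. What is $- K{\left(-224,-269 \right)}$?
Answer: $\frac{1}{112} \approx 0.0089286$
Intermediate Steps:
$s{\left(m \right)} = \frac{2}{m}$
$K{\left(a,E \right)} = \frac{2}{a}$
$- K{\left(-224,-269 \right)} = - \frac{2}{-224} = - \frac{2 \left(-1\right)}{224} = \left(-1\right) \left(- \frac{1}{112}\right) = \frac{1}{112}$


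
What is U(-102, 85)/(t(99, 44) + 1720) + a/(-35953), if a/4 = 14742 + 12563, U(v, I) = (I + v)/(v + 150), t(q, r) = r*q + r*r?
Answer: -42004001921/13826660928 ≈ -3.0379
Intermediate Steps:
t(q, r) = r**2 + q*r (t(q, r) = q*r + r**2 = r**2 + q*r)
U(v, I) = (I + v)/(150 + v)
a = 109220 (a = 4*(14742 + 12563) = 4*27305 = 109220)
U(-102, 85)/(t(99, 44) + 1720) + a/(-35953) = ((85 - 102)/(150 - 102))/(44*(99 + 44) + 1720) + 109220/(-35953) = (-17/48)/(44*143 + 1720) + 109220*(-1/35953) = ((1/48)*(-17))/(6292 + 1720) - 109220/35953 = -17/48/8012 - 109220/35953 = -17/48*1/8012 - 109220/35953 = -17/384576 - 109220/35953 = -42004001921/13826660928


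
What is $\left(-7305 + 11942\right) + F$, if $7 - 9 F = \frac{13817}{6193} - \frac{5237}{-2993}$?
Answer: $\frac{773604202238}{166820841} \approx 4637.3$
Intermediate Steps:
$F = \frac{55962521}{166820841}$ ($F = \frac{7}{9} - \frac{\frac{13817}{6193} - \frac{5237}{-2993}}{9} = \frac{7}{9} - \frac{13817 \cdot \frac{1}{6193} - - \frac{5237}{2993}}{9} = \frac{7}{9} - \frac{\frac{13817}{6193} + \frac{5237}{2993}}{9} = \frac{7}{9} - \frac{8198558}{18535649} = \frac{55962521}{166820841} \approx 0.33546$)
$\left(-7305 + 11942\right) + F = \left(-7305 + 11942\right) + \frac{55962521}{166820841} = 4637 + \frac{55962521}{166820841} = \frac{773604202238}{166820841}$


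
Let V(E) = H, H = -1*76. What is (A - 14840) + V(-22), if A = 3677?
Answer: -11239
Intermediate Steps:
H = -76
V(E) = -76
(A - 14840) + V(-22) = (3677 - 14840) - 76 = -11163 - 76 = -11239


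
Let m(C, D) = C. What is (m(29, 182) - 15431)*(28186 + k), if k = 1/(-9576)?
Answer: -692856749545/1596 ≈ -4.3412e+8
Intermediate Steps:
k = -1/9576 ≈ -0.00010443
(m(29, 182) - 15431)*(28186 + k) = (29 - 15431)*(28186 - 1/9576) = -15402*269909135/9576 = -692856749545/1596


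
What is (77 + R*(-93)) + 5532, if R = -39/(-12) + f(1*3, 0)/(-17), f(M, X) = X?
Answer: 21227/4 ≈ 5306.8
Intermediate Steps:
R = 13/4 (R = -39/(-12) + 0/(-17) = -39*(-1/12) + 0*(-1/17) = 13/4 + 0 = 13/4 ≈ 3.2500)
(77 + R*(-93)) + 5532 = (77 + (13/4)*(-93)) + 5532 = (77 - 1209/4) + 5532 = -901/4 + 5532 = 21227/4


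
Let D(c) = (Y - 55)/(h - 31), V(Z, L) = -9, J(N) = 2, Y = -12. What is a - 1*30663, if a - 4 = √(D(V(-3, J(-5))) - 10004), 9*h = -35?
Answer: -30659 + I*√986165042/314 ≈ -30659.0 + 100.01*I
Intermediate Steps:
h = -35/9 (h = (⅑)*(-35) = -35/9 ≈ -3.8889)
D(c) = 603/314 (D(c) = (-12 - 55)/(-35/9 - 31) = -67/(-314/9) = -67*(-9/314) = 603/314)
a = 4 + I*√986165042/314 (a = 4 + √(603/314 - 10004) = 4 + √(-3140653/314) = 4 + I*√986165042/314 ≈ 4.0 + 100.01*I)
a - 1*30663 = (4 + I*√986165042/314) - 1*30663 = (4 + I*√986165042/314) - 30663 = -30659 + I*√986165042/314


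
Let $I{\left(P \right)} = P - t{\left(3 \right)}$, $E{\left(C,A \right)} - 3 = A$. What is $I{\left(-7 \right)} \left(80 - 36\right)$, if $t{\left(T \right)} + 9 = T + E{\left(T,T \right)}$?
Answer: $-308$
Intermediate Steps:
$E{\left(C,A \right)} = 3 + A$
$t{\left(T \right)} = -6 + 2 T$ ($t{\left(T \right)} = -9 + \left(T + \left(3 + T\right)\right) = -9 + \left(3 + 2 T\right) = -6 + 2 T$)
$I{\left(P \right)} = P$ ($I{\left(P \right)} = P - \left(-6 + 2 \cdot 3\right) = P - \left(-6 + 6\right) = P - 0 = P + 0 = P$)
$I{\left(-7 \right)} \left(80 - 36\right) = - 7 \left(80 - 36\right) = \left(-7\right) 44 = -308$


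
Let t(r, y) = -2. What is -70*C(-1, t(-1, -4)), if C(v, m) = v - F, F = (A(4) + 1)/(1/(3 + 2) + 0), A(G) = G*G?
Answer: 6020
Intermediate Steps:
A(G) = G²
F = 85 (F = (4² + 1)/(1/(3 + 2) + 0) = (16 + 1)/(1/5 + 0) = 17/(⅕ + 0) = 17/(⅕) = 17*5 = 85)
C(v, m) = -85 + v (C(v, m) = v - 1*85 = v - 85 = -85 + v)
-70*C(-1, t(-1, -4)) = -70*(-85 - 1) = -70*(-86) = 6020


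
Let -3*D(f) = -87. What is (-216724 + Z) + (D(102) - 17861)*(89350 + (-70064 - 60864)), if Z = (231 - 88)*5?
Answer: 741202887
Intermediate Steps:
D(f) = 29 (D(f) = -⅓*(-87) = 29)
Z = 715 (Z = 143*5 = 715)
(-216724 + Z) + (D(102) - 17861)*(89350 + (-70064 - 60864)) = (-216724 + 715) + (29 - 17861)*(89350 + (-70064 - 60864)) = -216009 - 17832*(89350 - 130928) = -216009 - 17832*(-41578) = -216009 + 741418896 = 741202887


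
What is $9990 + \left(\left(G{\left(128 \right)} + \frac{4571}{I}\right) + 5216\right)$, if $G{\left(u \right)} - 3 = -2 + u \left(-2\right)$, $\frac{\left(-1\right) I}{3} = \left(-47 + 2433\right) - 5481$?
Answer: $\frac{138824606}{9285} \approx 14952.0$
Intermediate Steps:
$I = 9285$ ($I = - 3 \left(\left(-47 + 2433\right) - 5481\right) = - 3 \left(2386 - 5481\right) = \left(-3\right) \left(-3095\right) = 9285$)
$G{\left(u \right)} = 1 - 2 u$ ($G{\left(u \right)} = 3 + \left(-2 + u \left(-2\right)\right) = 3 - \left(2 + 2 u\right) = 1 - 2 u$)
$9990 + \left(\left(G{\left(128 \right)} + \frac{4571}{I}\right) + 5216\right) = 9990 + \left(\left(\left(1 - 256\right) + \frac{4571}{9285}\right) + 5216\right) = 9990 + \left(\left(\left(1 - 256\right) + 4571 \cdot \frac{1}{9285}\right) + 5216\right) = 9990 + \left(\left(-255 + \frac{4571}{9285}\right) + 5216\right) = 9990 + \left(- \frac{2363104}{9285} + 5216\right) = 9990 + \frac{46067456}{9285} = \frac{138824606}{9285}$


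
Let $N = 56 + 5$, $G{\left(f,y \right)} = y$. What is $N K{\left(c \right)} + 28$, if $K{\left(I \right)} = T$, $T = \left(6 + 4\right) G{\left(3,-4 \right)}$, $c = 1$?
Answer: $-2412$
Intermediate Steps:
$N = 61$
$T = -40$ ($T = \left(6 + 4\right) \left(-4\right) = 10 \left(-4\right) = -40$)
$K{\left(I \right)} = -40$
$N K{\left(c \right)} + 28 = 61 \left(-40\right) + 28 = -2440 + 28 = -2412$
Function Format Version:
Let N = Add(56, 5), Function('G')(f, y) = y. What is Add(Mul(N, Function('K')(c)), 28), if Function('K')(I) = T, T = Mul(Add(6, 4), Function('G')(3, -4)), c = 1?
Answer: -2412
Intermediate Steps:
N = 61
T = -40 (T = Mul(Add(6, 4), -4) = Mul(10, -4) = -40)
Function('K')(I) = -40
Add(Mul(N, Function('K')(c)), 28) = Add(Mul(61, -40), 28) = Add(-2440, 28) = -2412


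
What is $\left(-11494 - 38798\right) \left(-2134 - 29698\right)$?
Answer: $1600894944$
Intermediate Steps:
$\left(-11494 - 38798\right) \left(-2134 - 29698\right) = \left(-50292\right) \left(-31832\right) = 1600894944$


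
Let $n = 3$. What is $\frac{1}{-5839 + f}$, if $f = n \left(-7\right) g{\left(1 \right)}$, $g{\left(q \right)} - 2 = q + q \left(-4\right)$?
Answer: $- \frac{1}{5818} \approx -0.00017188$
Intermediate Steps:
$g{\left(q \right)} = 2 - 3 q$ ($g{\left(q \right)} = 2 + \left(q + q \left(-4\right)\right) = 2 + \left(q - 4 q\right) = 2 - 3 q$)
$f = 21$ ($f = 3 \left(-7\right) \left(2 - 3\right) = - 21 \left(2 - 3\right) = \left(-21\right) \left(-1\right) = 21$)
$\frac{1}{-5839 + f} = \frac{1}{-5839 + 21} = \frac{1}{-5818} = - \frac{1}{5818}$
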